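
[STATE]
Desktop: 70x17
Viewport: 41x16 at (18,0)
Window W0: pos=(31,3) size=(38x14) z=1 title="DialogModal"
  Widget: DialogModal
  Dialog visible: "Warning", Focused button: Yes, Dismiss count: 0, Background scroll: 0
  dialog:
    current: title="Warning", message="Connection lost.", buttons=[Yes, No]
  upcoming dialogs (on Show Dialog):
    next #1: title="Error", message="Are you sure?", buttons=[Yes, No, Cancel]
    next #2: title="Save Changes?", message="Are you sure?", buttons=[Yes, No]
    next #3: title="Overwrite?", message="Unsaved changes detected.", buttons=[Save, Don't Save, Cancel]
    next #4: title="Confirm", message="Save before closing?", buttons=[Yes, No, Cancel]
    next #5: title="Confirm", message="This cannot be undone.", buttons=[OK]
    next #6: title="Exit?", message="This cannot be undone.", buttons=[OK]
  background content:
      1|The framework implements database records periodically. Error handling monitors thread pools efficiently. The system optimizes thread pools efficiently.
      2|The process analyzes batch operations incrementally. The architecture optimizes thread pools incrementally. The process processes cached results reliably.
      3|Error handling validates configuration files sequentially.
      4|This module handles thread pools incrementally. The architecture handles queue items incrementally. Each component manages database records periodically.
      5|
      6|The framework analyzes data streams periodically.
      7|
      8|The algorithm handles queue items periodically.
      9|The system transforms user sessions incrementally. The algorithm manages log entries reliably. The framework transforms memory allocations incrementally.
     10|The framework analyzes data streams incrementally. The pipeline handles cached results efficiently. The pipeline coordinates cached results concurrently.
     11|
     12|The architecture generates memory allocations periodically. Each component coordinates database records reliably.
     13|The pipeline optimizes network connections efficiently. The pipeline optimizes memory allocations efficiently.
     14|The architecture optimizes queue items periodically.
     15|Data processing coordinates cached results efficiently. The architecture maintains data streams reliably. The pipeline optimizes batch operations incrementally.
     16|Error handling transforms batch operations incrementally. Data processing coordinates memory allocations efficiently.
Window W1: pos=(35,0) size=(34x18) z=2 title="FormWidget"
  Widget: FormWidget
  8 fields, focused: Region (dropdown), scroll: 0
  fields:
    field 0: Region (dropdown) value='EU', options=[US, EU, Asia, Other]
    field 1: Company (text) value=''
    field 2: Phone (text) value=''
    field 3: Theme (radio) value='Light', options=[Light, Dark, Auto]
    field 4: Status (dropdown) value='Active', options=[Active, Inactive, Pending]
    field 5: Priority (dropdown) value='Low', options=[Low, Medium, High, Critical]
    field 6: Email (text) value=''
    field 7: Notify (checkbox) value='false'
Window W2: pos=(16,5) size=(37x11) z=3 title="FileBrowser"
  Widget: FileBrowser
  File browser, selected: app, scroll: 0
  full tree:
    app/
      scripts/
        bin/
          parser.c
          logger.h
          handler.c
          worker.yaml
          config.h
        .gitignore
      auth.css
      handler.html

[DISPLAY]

                 ┏━━━━━━━━━━━━━━━━━━━━━━━
                 ┃ FormWidget            
                 ┠───────────────────────
             ┏━━━┃> Region:     [EU      
             ┃ Di┃  Company:    [        
━━━━━━━━━━━━━━━━━━━━━━━━━━━━━━━━━━┓      
FileBrowser                       ┃ Light
──────────────────────────────────┨tive  
 [-] app/                         ┃w     
   [+] scripts/                   ┃      
   auth.css                       ┃      
   handler.html                   ┃      
                                  ┃      
                                  ┃      
                                  ┃      
━━━━━━━━━━━━━━━━━━━━━━━━━━━━━━━━━━┛      


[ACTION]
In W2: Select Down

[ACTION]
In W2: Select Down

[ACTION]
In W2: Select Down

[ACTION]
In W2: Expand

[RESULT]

                 ┏━━━━━━━━━━━━━━━━━━━━━━━
                 ┃ FormWidget            
                 ┠───────────────────────
             ┏━━━┃> Region:     [EU      
             ┃ Di┃  Company:    [        
━━━━━━━━━━━━━━━━━━━━━━━━━━━━━━━━━━┓      
FileBrowser                       ┃ Light
──────────────────────────────────┨tive  
 [-] app/                         ┃w     
   [+] scripts/                   ┃      
   auth.css                       ┃      
 > handler.html                   ┃      
                                  ┃      
                                  ┃      
                                  ┃      
━━━━━━━━━━━━━━━━━━━━━━━━━━━━━━━━━━┛      


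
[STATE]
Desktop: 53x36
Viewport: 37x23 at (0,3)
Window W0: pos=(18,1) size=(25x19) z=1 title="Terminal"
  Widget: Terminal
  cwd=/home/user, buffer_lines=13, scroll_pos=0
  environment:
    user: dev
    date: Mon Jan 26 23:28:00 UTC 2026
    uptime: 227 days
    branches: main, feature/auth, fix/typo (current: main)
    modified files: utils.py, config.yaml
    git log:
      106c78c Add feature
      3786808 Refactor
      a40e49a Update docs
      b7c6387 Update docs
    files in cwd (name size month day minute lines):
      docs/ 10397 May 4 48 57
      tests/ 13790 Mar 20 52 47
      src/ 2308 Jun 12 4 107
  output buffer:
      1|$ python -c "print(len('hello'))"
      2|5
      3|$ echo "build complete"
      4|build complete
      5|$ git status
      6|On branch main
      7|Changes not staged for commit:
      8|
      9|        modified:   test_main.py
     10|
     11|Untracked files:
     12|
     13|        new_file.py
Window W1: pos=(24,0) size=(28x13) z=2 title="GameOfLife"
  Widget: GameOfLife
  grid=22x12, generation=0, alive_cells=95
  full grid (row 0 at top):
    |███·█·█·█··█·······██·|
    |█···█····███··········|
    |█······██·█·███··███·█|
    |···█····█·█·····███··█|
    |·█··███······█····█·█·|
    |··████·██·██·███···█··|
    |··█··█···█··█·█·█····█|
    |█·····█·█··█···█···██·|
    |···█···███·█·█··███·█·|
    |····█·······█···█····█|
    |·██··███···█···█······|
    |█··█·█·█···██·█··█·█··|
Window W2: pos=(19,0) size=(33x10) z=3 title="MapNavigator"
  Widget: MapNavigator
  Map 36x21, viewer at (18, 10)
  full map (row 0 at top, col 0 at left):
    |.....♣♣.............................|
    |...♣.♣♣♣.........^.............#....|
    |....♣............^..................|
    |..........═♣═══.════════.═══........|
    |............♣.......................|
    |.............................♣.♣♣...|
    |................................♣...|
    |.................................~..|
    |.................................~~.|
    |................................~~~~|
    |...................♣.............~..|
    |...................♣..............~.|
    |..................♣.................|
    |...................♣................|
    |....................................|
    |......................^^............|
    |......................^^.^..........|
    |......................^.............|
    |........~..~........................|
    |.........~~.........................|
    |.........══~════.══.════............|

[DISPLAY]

                  ┠┃.................
                  ┃┃.................
                  ┃┃.................
                  ┃┃...............@♣
                  ┃┃................♣
                  ┃┃...............♣.
                  ┃┗━━━━━━━━━━━━━━━━━
                  ┃Chang┃···█···███·█
                  ┃     ┃····█·······
                  ┃     ┗━━━━━━━━━━━━
                  ┃                  
                  ┃Untracked files:  
                  ┃                  
                  ┃        new_file.p
                  ┃$ █               
                  ┃                  
                  ┗━━━━━━━━━━━━━━━━━━
                                     
                                     
                                     
                                     
                                     
                                     


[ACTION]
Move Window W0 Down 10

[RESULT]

                   ┃.................
                   ┃.................
                   ┃.................
                   ┃...............@♣
                   ┃................♣
                   ┃...............♣.
                   ┗━━━━━━━━━━━━━━━━━
                        ┃···█···███·█
                  ┏━━━━━┃····█·······
                  ┃ Term┗━━━━━━━━━━━━
                  ┠──────────────────
                  ┃$ python -c "print
                  ┃5                 
                  ┃$ echo "build comp
                  ┃build complete    
                  ┃$ git status      
                  ┃On branch main    
                  ┃Changes not staged
                  ┃                  
                  ┃        modified: 
                  ┃                  
                  ┃Untracked files:  
                  ┃                  


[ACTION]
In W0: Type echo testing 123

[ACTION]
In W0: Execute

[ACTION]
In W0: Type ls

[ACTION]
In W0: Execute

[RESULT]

                   ┃.................
                   ┃.................
                   ┃.................
                   ┃...............@♣
                   ┃................♣
                   ┃...............♣.
                   ┗━━━━━━━━━━━━━━━━━
                        ┃···█···███·█
                  ┏━━━━━┃····█·······
                  ┃ Term┗━━━━━━━━━━━━
                  ┠──────────────────
                  ┃build complete    
                  ┃$ git status      
                  ┃On branch main    
                  ┃Changes not staged
                  ┃                  
                  ┃        modified: 
                  ┃                  
                  ┃Untracked files:  
                  ┃                  
                  ┃        new_file.p
                  ┃$ echo testing 123
                  ┃testing 123       


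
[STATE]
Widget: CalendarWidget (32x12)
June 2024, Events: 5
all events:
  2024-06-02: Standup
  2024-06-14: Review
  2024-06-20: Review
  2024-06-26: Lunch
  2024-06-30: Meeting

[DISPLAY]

           June 2024            
Mo Tu We Th Fr Sa Su            
                1  2*           
 3  4  5  6  7  8  9            
10 11 12 13 14* 15 16           
17 18 19 20* 21 22 23           
24 25 26* 27 28 29 30*          
                                
                                
                                
                                
                                


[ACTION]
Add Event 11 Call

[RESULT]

           June 2024            
Mo Tu We Th Fr Sa Su            
                1  2*           
 3  4  5  6  7  8  9            
10 11* 12 13 14* 15 16          
17 18 19 20* 21 22 23           
24 25 26* 27 28 29 30*          
                                
                                
                                
                                
                                


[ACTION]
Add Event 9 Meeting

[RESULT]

           June 2024            
Mo Tu We Th Fr Sa Su            
                1  2*           
 3  4  5  6  7  8  9*           
10 11* 12 13 14* 15 16          
17 18 19 20* 21 22 23           
24 25 26* 27 28 29 30*          
                                
                                
                                
                                
                                


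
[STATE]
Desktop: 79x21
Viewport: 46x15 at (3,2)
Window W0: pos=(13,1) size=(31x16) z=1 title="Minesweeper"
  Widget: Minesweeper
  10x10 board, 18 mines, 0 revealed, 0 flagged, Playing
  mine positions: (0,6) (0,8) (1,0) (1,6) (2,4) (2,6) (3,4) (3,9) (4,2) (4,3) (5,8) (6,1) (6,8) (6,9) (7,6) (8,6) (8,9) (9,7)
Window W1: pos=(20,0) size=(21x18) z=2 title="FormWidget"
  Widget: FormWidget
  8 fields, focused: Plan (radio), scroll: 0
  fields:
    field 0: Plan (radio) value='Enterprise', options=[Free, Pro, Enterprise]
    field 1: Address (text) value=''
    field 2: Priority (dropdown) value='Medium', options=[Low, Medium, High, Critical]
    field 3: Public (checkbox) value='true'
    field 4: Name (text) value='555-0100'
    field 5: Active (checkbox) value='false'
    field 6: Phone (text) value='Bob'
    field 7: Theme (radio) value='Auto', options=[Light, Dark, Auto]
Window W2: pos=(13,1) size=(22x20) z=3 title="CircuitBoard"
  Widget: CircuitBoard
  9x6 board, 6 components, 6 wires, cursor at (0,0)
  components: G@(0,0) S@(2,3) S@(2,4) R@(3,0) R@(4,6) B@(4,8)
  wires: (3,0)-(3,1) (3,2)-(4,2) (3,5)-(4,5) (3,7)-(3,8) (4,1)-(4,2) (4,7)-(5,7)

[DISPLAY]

          ┃ CircuitBoard       ┃─────┨  ┃     
          ┠────────────────────┨( ) F┃──┨     
          ┃   0 1 2 3 4 5 6 7 8┃[   ]┃  ┃     
          ┃0  [G]              ┃[Me▼]┃  ┃     
          ┃                    ┃[x]  ┃  ┃     
          ┃1                   ┃[555]┃  ┃     
          ┃                    ┃[ ]  ┃  ┃     
          ┃2               S   ┃[Bob]┃  ┃     
          ┃                    ┃( ) L┃  ┃     
          ┃3   R ─ ·   ·       ┃     ┃  ┃     
          ┃            │       ┃     ┃  ┃     
          ┃4       · ─ ·       ┃     ┃  ┃     
          ┃                    ┃     ┃  ┃     
          ┃5                   ┃     ┃  ┃     
          ┃Cursor: (0,0)       ┃     ┃━━┛     


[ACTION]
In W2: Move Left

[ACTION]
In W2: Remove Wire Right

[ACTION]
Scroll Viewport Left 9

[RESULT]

             ┃ CircuitBoard       ┃─────┨  ┃  
             ┠────────────────────┨( ) F┃──┨  
             ┃   0 1 2 3 4 5 6 7 8┃[   ]┃  ┃  
             ┃0  [G]              ┃[Me▼]┃  ┃  
             ┃                    ┃[x]  ┃  ┃  
             ┃1                   ┃[555]┃  ┃  
             ┃                    ┃[ ]  ┃  ┃  
             ┃2               S   ┃[Bob]┃  ┃  
             ┃                    ┃( ) L┃  ┃  
             ┃3   R ─ ·   ·       ┃     ┃  ┃  
             ┃            │       ┃     ┃  ┃  
             ┃4       · ─ ·       ┃     ┃  ┃  
             ┃                    ┃     ┃  ┃  
             ┃5                   ┃     ┃  ┃  
             ┃Cursor: (0,0)       ┃     ┃━━┛  


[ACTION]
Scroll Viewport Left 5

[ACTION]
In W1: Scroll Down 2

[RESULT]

             ┃ CircuitBoard       ┃─────┨  ┃  
             ┠────────────────────┨[Me▼]┃──┨  
             ┃   0 1 2 3 4 5 6 7 8┃[x]  ┃  ┃  
             ┃0  [G]              ┃[555]┃  ┃  
             ┃                    ┃[ ]  ┃  ┃  
             ┃1                   ┃[Bob]┃  ┃  
             ┃                    ┃( ) L┃  ┃  
             ┃2               S   ┃     ┃  ┃  
             ┃                    ┃     ┃  ┃  
             ┃3   R ─ ·   ·       ┃     ┃  ┃  
             ┃            │       ┃     ┃  ┃  
             ┃4       · ─ ·       ┃     ┃  ┃  
             ┃                    ┃     ┃  ┃  
             ┃5                   ┃     ┃  ┃  
             ┃Cursor: (0,0)       ┃     ┃━━┛  


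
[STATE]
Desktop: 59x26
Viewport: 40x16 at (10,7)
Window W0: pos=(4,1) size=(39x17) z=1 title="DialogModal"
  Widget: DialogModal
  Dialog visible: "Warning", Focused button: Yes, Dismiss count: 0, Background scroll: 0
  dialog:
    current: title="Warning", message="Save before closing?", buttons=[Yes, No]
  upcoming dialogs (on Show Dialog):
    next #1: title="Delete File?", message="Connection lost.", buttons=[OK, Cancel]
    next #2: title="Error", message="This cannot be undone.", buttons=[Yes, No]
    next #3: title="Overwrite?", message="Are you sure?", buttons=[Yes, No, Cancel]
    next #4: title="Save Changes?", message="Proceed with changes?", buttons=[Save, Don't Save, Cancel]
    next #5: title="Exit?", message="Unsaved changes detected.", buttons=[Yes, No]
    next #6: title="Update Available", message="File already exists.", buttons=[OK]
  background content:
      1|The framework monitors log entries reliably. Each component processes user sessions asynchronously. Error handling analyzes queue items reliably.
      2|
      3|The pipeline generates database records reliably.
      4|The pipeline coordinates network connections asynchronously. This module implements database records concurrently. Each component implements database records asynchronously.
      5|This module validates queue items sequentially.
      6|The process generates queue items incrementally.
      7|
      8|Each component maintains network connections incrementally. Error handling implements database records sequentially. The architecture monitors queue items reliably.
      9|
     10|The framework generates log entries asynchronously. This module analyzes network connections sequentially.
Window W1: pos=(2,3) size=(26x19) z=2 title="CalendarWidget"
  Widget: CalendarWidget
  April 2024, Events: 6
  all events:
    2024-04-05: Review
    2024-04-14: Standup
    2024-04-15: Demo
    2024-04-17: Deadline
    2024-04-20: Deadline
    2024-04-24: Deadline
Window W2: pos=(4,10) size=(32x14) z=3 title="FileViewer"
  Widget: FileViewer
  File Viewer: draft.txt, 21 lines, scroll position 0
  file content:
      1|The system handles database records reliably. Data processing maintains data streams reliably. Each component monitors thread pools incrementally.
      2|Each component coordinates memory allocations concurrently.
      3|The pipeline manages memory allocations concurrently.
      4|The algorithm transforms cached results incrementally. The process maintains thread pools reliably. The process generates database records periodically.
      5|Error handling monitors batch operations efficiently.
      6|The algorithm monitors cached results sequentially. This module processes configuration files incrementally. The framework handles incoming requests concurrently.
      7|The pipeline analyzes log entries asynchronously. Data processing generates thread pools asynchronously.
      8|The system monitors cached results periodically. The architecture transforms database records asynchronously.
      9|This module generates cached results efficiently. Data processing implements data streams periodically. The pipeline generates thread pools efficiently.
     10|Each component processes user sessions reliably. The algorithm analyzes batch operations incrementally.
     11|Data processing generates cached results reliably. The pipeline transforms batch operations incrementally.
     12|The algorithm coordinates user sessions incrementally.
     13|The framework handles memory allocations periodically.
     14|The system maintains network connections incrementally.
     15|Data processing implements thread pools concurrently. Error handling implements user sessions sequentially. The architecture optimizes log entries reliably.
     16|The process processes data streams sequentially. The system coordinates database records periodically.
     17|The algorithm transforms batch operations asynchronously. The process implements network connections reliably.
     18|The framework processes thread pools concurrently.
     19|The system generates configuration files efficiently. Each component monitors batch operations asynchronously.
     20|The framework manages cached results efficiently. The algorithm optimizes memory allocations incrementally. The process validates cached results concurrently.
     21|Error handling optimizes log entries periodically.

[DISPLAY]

e Th Fr Sa Su    ┃s network conn┃       
3  4  5*  6  7   ┃──────┐ems seq┃       
0 11 12 13 14*   ┃      │ems inc┃       
━━━━━━━━━━━━━━━━━━━━━━━━━┓      ┃       
Viewer                   ┃k conn┃       
─────────────────────────┨      ┃       
ystem handles database r▲┃ries a┃       
component coordinates me█┃      ┃       
ipeline manages memory a░┃      ┃       
lgorithm transforms cach░┃      ┃       
 handling monitors batch░┃━━━━━━┛       
lgorithm monitors cached░┃              
ipeline analyzes log ent░┃              
ystem monitors cached re░┃              
module generates cached ░┃              
component processes user▼┃              


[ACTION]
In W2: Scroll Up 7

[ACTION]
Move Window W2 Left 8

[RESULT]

e Th Fr Sa Su    ┃s network conn┃       
3  4  5*  6  7   ┃──────┐ems seq┃       
0 11 12 13 14*   ┃      │ems inc┃       
━━━━━━━━━━━━━━━━━━━━━┓? │       ┃       
er                   ┃  │rk conn┃       
─────────────────────┨──┘       ┃       
m handles database r▲┃ entries a┃       
onent coordinates me█┃          ┃       
ine manages memory a░┃          ┃       
ithm transforms cach░┃          ┃       
dling monitors batch░┃━━━━━━━━━━┛       
ithm monitors cached░┃                  
ine analyzes log ent░┃                  
m monitors cached re░┃                  
le generates cached ░┃                  
onent processes user▼┃                  


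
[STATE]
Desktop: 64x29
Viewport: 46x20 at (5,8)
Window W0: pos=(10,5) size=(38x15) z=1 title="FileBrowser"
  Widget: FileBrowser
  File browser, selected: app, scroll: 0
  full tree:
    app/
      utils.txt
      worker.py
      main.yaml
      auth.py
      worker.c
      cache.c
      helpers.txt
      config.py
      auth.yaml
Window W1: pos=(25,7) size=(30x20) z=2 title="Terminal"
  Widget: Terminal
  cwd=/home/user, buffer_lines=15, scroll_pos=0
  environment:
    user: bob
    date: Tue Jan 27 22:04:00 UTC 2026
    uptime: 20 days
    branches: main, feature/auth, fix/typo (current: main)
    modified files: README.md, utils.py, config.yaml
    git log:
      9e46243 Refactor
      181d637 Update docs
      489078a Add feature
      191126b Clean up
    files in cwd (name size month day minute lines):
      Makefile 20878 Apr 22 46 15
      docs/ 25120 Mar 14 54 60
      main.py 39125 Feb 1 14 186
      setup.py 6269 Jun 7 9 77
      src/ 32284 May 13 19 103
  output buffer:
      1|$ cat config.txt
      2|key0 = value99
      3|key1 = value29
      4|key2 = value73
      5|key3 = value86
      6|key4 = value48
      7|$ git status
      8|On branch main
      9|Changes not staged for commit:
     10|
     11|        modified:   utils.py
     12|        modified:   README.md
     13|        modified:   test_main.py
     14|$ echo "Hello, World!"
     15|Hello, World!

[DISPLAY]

     ┃> [-] app/    ┃ Terminal                
     ┃    utils.txt ┠─────────────────────────
     ┃    worker.py ┃$ cat config.txt         
     ┃    main.yaml ┃key0 = value99           
     ┃    auth.py   ┃key1 = value29           
     ┃    worker.c  ┃key2 = value73           
     ┃    cache.c   ┃key3 = value86           
     ┃    helpers.tx┃key4 = value48           
     ┃    config.py ┃$ git status             
     ┃    auth.yaml ┃On branch main           
     ┃              ┃Changes not staged for co
     ┗━━━━━━━━━━━━━━┃                         
                    ┃        modified:   utils
                    ┃        modified:   READM
                    ┃        modified:   test_
                    ┃$ echo "Hello, World!"   
                    ┃Hello, World!            
                    ┃$ █                      
                    ┗━━━━━━━━━━━━━━━━━━━━━━━━━
                                              


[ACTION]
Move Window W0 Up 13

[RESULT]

     ┃    worker.c  ┃ Terminal                
     ┃    cache.c   ┠─────────────────────────
     ┃    helpers.tx┃$ cat config.txt         
     ┃    config.py ┃key0 = value99           
     ┃    auth.yaml ┃key1 = value29           
     ┃              ┃key2 = value73           
     ┗━━━━━━━━━━━━━━┃key3 = value86           
                    ┃key4 = value48           
                    ┃$ git status             
                    ┃On branch main           
                    ┃Changes not staged for co
                    ┃                         
                    ┃        modified:   utils
                    ┃        modified:   READM
                    ┃        modified:   test_
                    ┃$ echo "Hello, World!"   
                    ┃Hello, World!            
                    ┃$ █                      
                    ┗━━━━━━━━━━━━━━━━━━━━━━━━━
                                              


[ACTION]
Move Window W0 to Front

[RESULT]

     ┃    worker.c                        ┃   
     ┃    cache.c                         ┃───
     ┃    helpers.txt                     ┃   
     ┃    config.py                       ┃   
     ┃    auth.yaml                       ┃   
     ┃                                    ┃   
     ┗━━━━━━━━━━━━━━━━━━━━━━━━━━━━━━━━━━━━┛   
                    ┃key4 = value48           
                    ┃$ git status             
                    ┃On branch main           
                    ┃Changes not staged for co
                    ┃                         
                    ┃        modified:   utils
                    ┃        modified:   READM
                    ┃        modified:   test_
                    ┃$ echo "Hello, World!"   
                    ┃Hello, World!            
                    ┃$ █                      
                    ┗━━━━━━━━━━━━━━━━━━━━━━━━━
                                              


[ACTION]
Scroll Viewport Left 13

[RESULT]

          ┃    worker.c                       
          ┃    cache.c                        
          ┃    helpers.txt                    
          ┃    config.py                      
          ┃    auth.yaml                      
          ┃                                   
          ┗━━━━━━━━━━━━━━━━━━━━━━━━━━━━━━━━━━━
                         ┃key4 = value48      
                         ┃$ git status        
                         ┃On branch main      
                         ┃Changes not staged f
                         ┃                    
                         ┃        modified:   
                         ┃        modified:   
                         ┃        modified:   
                         ┃$ echo "Hello, World
                         ┃Hello, World!       
                         ┃$ █                 
                         ┗━━━━━━━━━━━━━━━━━━━━
                                              


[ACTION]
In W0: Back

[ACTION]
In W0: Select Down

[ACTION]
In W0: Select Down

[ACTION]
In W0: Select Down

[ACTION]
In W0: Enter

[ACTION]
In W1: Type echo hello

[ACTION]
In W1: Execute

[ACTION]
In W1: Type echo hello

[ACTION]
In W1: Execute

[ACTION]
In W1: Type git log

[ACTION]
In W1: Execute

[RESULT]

          ┃    worker.c                       
          ┃    cache.c                        
          ┃    helpers.txt                    
          ┃    config.py                      
          ┃    auth.yaml                      
          ┃                                   
          ┗━━━━━━━━━━━━━━━━━━━━━━━━━━━━━━━━━━━
                         ┃Hello, World!       
                         ┃$ echo hello        
                         ┃hello               
                         ┃$ echo hello        
                         ┃hello               
                         ┃$ git log           
                         ┃9e46243 Refactor    
                         ┃181d637 Update docs 
                         ┃489078a Add feature 
                         ┃191126b Clean up    
                         ┃$ █                 
                         ┗━━━━━━━━━━━━━━━━━━━━
                                              


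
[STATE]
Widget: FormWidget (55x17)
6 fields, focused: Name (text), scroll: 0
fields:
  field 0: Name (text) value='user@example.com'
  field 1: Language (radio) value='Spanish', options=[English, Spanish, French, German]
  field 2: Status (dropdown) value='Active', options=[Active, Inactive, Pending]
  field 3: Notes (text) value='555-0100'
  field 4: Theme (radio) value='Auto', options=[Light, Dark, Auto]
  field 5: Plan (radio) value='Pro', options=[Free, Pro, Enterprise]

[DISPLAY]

> Name:       [user@example.com                       ]
  Language:   ( ) English  (●) Spanish  ( ) French  ( )
  Status:     [Active                                ▼]
  Notes:      [555-0100                               ]
  Theme:      ( ) Light  ( ) Dark  (●) Auto            
  Plan:       ( ) Free  (●) Pro  ( ) Enterprise        
                                                       
                                                       
                                                       
                                                       
                                                       
                                                       
                                                       
                                                       
                                                       
                                                       
                                                       


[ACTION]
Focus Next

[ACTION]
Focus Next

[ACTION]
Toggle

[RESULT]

  Name:       [user@example.com                       ]
  Language:   ( ) English  (●) Spanish  ( ) French  ( )
> Status:     [Active                                ▼]
  Notes:      [555-0100                               ]
  Theme:      ( ) Light  ( ) Dark  (●) Auto            
  Plan:       ( ) Free  (●) Pro  ( ) Enterprise        
                                                       
                                                       
                                                       
                                                       
                                                       
                                                       
                                                       
                                                       
                                                       
                                                       
                                                       


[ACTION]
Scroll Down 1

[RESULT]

  Language:   ( ) English  (●) Spanish  ( ) French  ( )
> Status:     [Active                                ▼]
  Notes:      [555-0100                               ]
  Theme:      ( ) Light  ( ) Dark  (●) Auto            
  Plan:       ( ) Free  (●) Pro  ( ) Enterprise        
                                                       
                                                       
                                                       
                                                       
                                                       
                                                       
                                                       
                                                       
                                                       
                                                       
                                                       
                                                       


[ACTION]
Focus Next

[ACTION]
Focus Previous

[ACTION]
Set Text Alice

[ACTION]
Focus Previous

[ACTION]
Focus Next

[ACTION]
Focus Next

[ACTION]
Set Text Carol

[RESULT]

  Language:   ( ) English  (●) Spanish  ( ) French  ( )
  Status:     [Active                                ▼]
> Notes:      [Carol                                  ]
  Theme:      ( ) Light  ( ) Dark  (●) Auto            
  Plan:       ( ) Free  (●) Pro  ( ) Enterprise        
                                                       
                                                       
                                                       
                                                       
                                                       
                                                       
                                                       
                                                       
                                                       
                                                       
                                                       
                                                       


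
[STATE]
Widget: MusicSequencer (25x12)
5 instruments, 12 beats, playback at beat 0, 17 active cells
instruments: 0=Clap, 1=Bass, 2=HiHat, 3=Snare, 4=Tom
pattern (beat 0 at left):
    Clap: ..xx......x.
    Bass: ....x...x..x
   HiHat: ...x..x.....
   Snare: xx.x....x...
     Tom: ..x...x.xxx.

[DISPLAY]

      ▼12345678901       
  Clap··██······█·       
  Bass····█···█··█       
 HiHat···█··█·····       
 Snare██·█····█···       
   Tom··█···█·███·       
                         
                         
                         
                         
                         
                         


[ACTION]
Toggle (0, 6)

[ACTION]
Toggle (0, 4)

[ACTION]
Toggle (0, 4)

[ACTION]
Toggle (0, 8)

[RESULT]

      ▼12345678901       
  Clap··██··█·█·█·       
  Bass····█···█··█       
 HiHat···█··█·····       
 Snare██·█····█···       
   Tom··█···█·███·       
                         
                         
                         
                         
                         
                         


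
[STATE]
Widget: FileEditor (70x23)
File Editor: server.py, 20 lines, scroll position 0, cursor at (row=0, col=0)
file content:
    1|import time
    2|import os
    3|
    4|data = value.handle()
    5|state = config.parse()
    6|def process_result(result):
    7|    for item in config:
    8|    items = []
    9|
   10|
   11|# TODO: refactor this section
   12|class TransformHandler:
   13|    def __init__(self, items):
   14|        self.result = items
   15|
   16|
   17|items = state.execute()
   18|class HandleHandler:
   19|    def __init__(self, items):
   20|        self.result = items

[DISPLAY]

█mport time                                                          ▲
import os                                                            █
                                                                     ░
data = value.handle()                                                ░
state = config.parse()                                               ░
def process_result(result):                                          ░
    for item in config:                                              ░
    items = []                                                       ░
                                                                     ░
                                                                     ░
# TODO: refactor this section                                        ░
class TransformHandler:                                              ░
    def __init__(self, items):                                       ░
        self.result = items                                          ░
                                                                     ░
                                                                     ░
items = state.execute()                                              ░
class HandleHandler:                                                 ░
    def __init__(self, items):                                       ░
        self.result = items                                          ░
                                                                     ░
                                                                     ░
                                                                     ▼


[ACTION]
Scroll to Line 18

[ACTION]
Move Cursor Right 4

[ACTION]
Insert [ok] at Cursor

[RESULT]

impook█t time                                                        ▲
import os                                                            █
                                                                     ░
data = value.handle()                                                ░
state = config.parse()                                               ░
def process_result(result):                                          ░
    for item in config:                                              ░
    items = []                                                       ░
                                                                     ░
                                                                     ░
# TODO: refactor this section                                        ░
class TransformHandler:                                              ░
    def __init__(self, items):                                       ░
        self.result = items                                          ░
                                                                     ░
                                                                     ░
items = state.execute()                                              ░
class HandleHandler:                                                 ░
    def __init__(self, items):                                       ░
        self.result = items                                          ░
                                                                     ░
                                                                     ░
                                                                     ▼


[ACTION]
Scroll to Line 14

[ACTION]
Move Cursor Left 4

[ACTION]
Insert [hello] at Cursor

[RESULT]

imhello█ookrt time                                                   ▲
import os                                                            █
                                                                     ░
data = value.handle()                                                ░
state = config.parse()                                               ░
def process_result(result):                                          ░
    for item in config:                                              ░
    items = []                                                       ░
                                                                     ░
                                                                     ░
# TODO: refactor this section                                        ░
class TransformHandler:                                              ░
    def __init__(self, items):                                       ░
        self.result = items                                          ░
                                                                     ░
                                                                     ░
items = state.execute()                                              ░
class HandleHandler:                                                 ░
    def __init__(self, items):                                       ░
        self.result = items                                          ░
                                                                     ░
                                                                     ░
                                                                     ▼
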